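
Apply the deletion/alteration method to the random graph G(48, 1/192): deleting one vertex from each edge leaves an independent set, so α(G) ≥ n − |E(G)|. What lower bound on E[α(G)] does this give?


E[|E(G)|] = C(48, 2)·p = 1128 · (1/192) = 47/8.
E[α(G)] ≥ n − E[|E(G)|] = 48 − 47/8 = 337/8.
Numerically: ≈ 42.12500.
(This is only a lower bound; the true E[α(G)] may be larger.)

E[α(G)] ≥ 337/8 ≈ 42.12500.


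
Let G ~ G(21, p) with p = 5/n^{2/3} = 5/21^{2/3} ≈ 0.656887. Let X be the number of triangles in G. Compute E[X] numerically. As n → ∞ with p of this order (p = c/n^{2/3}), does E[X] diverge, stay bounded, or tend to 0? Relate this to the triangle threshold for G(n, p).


Number of potential triangles: C(21, 3) = 1330.
Each occurs with probability p³ ≈ (0.656887)³ ≈ 2.83446712e-01.
By linearity: E[X] = C(21, 3)·p³ ≈ 1330 · 2.83446712e-01 ≈ 376.984127.
Since α = 2/3 < 1, p = c/n^{2/3} ≫ 1/n is above the triangle threshold p ~ 1/n. Asymptotically E[X] ~ (c³/6)·n^{3(1−α)} = (5³/6)·n^{1} → ∞; triangles are abundant w.h.p.

E[X] ≈ 376.984127; in regime p = Θ(1/n^{2/3}) E[X] diverges (above the triangle threshold p ~ 1/n).


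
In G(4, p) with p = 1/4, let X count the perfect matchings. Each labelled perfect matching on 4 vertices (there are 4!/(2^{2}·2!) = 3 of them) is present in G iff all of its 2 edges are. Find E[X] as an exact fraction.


K_4 has 4!/(2^{2}·2!) = 3 labelled perfect matchings.
For each such perfect matching H, let X_H = 1 if all 2 edges of H are present in G. Then P[X_H = 1] = p^{2} = (1/4)^{2} = 1/16.
By linearity of expectation: E[X] = Σ_H E[X_H] = 3 · p^{2} = 3 · 1/16 = 3/16.
Numerically: E[X] ≈ 0.1875.

E[X] = 3 · (1/4)^{2} = 3/16 ≈ 0.1875.


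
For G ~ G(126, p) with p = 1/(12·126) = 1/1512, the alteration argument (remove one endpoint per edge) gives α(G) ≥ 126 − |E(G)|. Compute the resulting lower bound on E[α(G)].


E[|E(G)|] = C(126, 2)·p = 7875 · (1/1512) = 125/24.
E[α(G)] ≥ n − E[|E(G)|] = 126 − 125/24 = 2899/24.
Numerically: ≈ 120.791667.
(This is only a lower bound; the true E[α(G)] may be larger.)

E[α(G)] ≥ 2899/24 ≈ 120.791667.


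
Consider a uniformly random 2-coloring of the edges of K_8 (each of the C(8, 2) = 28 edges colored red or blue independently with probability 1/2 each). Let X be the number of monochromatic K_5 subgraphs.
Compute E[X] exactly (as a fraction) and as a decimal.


Let X = Σ_S X_S over the C(8, 5) = 56 subsets S of size 5, where X_S = 1 if the K_5 on S is monochromatic.
For a fixed S, the K_5 on S has C(5, 2) = 10 edges. P[all 10 edges red] = (1/2)^10, and likewise for blue, so P[monochromatic] = 2·(1/2)^10 = 2^{1 − 10} = 1/512.
Summing: E[X] = C(8, 5) · 2^{1 − 10} = 56 · 1/512 = 7/64.
Numerically: E[X] ≈ 0.109.

E[X] = C(8,5)·2^(1−C(5,2)) = 7/64 ≈ 0.109.


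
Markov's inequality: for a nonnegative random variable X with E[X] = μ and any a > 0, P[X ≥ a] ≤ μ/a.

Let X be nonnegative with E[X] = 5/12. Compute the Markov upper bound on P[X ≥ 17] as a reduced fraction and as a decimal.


μ = E[X] = 5/12, a = 17.
Markov: P[X ≥ 17] ≤ μ/a = (5/12)/17 = 5/204.
Numerically: ≈ 0.02451.
(Since a = 17 > μ = 0.41667, the bound 5/204 is < 1 and informative.)

P[X ≥ 17] ≤ 5/204 ≈ 0.02451.


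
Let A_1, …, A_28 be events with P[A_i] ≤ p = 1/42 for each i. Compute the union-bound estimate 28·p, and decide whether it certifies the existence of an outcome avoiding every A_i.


Union bound: P[∪_{i=1}^{28} A_i] ≤ Σ_i P[A_i] ≤ 28·p = 28·(1/42) = 2/3.
Numerically: 2/3 ≈ 0.6666667.
Is 2/3 < 1? YES.
Since P[∪ A_i] ≤ 2/3 < 1, the complement has P[∩ A_i^c] ≥ 1 − 2/3 = 1/3 > 0, so some outcome avoids every A_i.

28·p = 2/3 ≈ 0.6666667; existence CERTIFIED by the union bound.


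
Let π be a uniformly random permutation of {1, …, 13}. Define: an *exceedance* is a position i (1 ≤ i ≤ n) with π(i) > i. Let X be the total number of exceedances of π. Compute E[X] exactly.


Write X = Σ_{i=1}^{13} X_i, where X_i = 1_{π(i) > i}.
For each fixed i, π(i) is uniform over {1, …, 13} (marginal of a uniform permutation), so P[π(i) > i] = (n − i)/n. Summing: Σ_{i=1}^{13} (n − i)/n = (0 + 1 + … + 12)/13 = 13(13 − 1)/(2·13) = (13 − 1)/2.
Hence E[X] = Σ_{i=1}^{13} (13 − i)/13 = 6 ≈ 6.00000.

E[X] = 6 = 6.00000.


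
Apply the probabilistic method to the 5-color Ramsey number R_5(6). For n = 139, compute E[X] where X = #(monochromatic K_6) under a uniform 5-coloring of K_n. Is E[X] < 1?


E[X] = C(139, 6) · 5^{1 − 15} = 8979650478 · 5^{−14} = 8979650478/6103515625.
As a reduced fraction: E[X] = 8979650478/6103515625 ≈ 1.471.
Is E[X] < 1? NO.
Since E[X] ≥ 1, the first-moment bound is inconclusive at n = 139; it does NOT by itself certify R_5(6) > 139.

E[X] = 8979650478/6103515625 ≈ 1.471; E[X] ≥ 1; first-moment method inconclusive here.


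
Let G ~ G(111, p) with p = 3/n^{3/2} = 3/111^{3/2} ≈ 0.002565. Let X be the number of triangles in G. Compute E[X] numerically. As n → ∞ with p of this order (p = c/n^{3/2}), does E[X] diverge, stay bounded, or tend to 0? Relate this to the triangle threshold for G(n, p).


Number of potential triangles: C(111, 3) = 221815.
Each occurs with probability p³ ≈ (0.002565)³ ≈ 1.688147e-08.
By linearity: E[X] = C(111, 3)·p³ ≈ 221815 · 1.688147e-08 ≈ 0.0037.
Since α = 3/2 > 1, p = c/n^{3/2} = o(1/n) is below the triangle threshold p ~ 1/n. Asymptotically E[X] ~ (c³/6)·n^{3(1−α)} = (3³/6)·n^{-1.5} → 0, so by Markov's inequality G has no triangles w.h.p.

E[X] ≈ 0.0037; in regime p = Θ(1/n^{3/2}) E[X] tends to 0 (below the triangle threshold p ~ 1/n).


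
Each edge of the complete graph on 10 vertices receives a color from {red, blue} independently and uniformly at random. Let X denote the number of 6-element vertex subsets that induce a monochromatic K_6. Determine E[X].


Let X = Σ_S X_S over the C(10, 6) = 210 subsets S of size 6, where X_S = 1 if the K_6 on S is monochromatic.
For a fixed S, the K_6 on S has C(6, 2) = 15 edges. P[all 15 edges red] = (1/2)^15, and likewise for blue, so P[monochromatic] = 2·(1/2)^15 = 2^{1 − 15} = 1/16384.
By linearity: E[X] = C(10, 6) · 2^{1 − 15} = 210 · 1/16384 = 105/8192.
Numerically: E[X] ≈ 0.013.

E[X] = C(10,6)·2^(1−C(6,2)) = 105/8192 ≈ 0.013.


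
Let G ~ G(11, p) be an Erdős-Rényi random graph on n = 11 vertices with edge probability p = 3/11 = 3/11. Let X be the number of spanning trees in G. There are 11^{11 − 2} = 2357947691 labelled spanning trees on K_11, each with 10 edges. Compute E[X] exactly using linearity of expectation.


K_11 has 11^{11 − 2} = 2357947691 labelled spanning trees.
For each such spanning tree H, let X_H = 1 if all 10 edges of H are present in G. Then P[X_H = 1] = p^{10} = (3/11)^{10} = 59049/25937424601.
Summing the indicators: E[X] = Σ_H E[X_H] = 2357947691 · p^{10} = 2357947691 · 59049/25937424601 = 59049/11.
Numerically: E[X] ≈ 5368.1.

E[X] = 2357947691 · (3/11)^{10} = 59049/11 ≈ 5368.1.


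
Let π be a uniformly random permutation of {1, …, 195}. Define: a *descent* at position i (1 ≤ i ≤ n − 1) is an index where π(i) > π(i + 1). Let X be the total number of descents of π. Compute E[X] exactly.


Write X = Σ X_I over i = 1, …, 194, with X_I the indicator of one descent.
There are 194 indicators.
For each fixed i, the pair (π(i), π(i+1)) is a uniformly random ordered pair of distinct values from {1, …, 195}; by symmetry P[π(i) > π(i+1)] = 1/2.
By linearity: E[X] = 194 · (1/2) = (195 − 1) · (1/2) = 97 ≈ 97.00000.

E[X] = 97 = 97.00000.


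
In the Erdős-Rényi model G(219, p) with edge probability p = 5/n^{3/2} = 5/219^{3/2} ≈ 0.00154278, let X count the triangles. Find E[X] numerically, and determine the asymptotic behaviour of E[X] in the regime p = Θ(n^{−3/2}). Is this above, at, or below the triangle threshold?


Number of potential triangles: C(219, 3) = 1726669.
Each occurs with probability p³ ≈ (0.00154278)³ ≈ 3.67207461e-09.
By linearity: E[X] = C(219, 3)·p³ ≈ 1726669 · 3.67207461e-09 ≈ 0.006340.
Since α = 3/2 > 1, p = c/n^{3/2} = o(1/n) is below the triangle threshold p ~ 1/n. Asymptotically E[X] ~ (c³/6)·n^{3(1−α)} = (5³/6)·n^{-1.5} → 0, so by Markov's inequality G has no triangles w.h.p.

E[X] ≈ 0.006340; in regime p = Θ(1/n^{3/2}) E[X] tends to 0 (below the triangle threshold p ~ 1/n).


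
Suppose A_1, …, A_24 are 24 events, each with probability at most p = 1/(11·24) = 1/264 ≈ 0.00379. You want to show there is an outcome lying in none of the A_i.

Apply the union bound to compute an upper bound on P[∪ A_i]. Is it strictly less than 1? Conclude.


Union bound: P[∪_{i=1}^{24} A_i] ≤ Σ_i P[A_i] ≤ 24·p = 24·(1/264) = 1/11.
Numerically: 1/11 ≈ 0.09091.
Is 1/11 < 1? YES.
Since P[∪ A_i] ≤ 1/11 < 1, the complement has P[∩ A_i^c] ≥ 1 − 1/11 = 10/11 > 0, so some outcome avoids every A_i.

24·p = 1/11 ≈ 0.09091; existence CERTIFIED by the union bound.


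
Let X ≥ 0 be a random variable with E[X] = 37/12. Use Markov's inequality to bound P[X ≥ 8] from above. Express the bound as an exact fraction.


μ = E[X] = 37/12, a = 8.
Markov: P[X ≥ 8] ≤ μ/a = (37/12)/8 = 37/96.
Numerically: ≈ 0.385.
(Since a = 8 > μ = 3.083, the bound 37/96 is < 1 and informative.)

P[X ≥ 8] ≤ 37/96 ≈ 0.385.


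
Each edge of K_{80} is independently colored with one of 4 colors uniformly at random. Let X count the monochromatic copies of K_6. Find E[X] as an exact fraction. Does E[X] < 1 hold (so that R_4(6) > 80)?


E[X] = C(80, 6) · 4^{1 − 15} = 300500200 · 4^{−14} = 300500200/268435456.
As a reduced fraction: E[X] = 37562525/33554432 ≈ 1.119450.
Is E[X] < 1? NO.
Since E[X] ≥ 1, the first-moment bound is inconclusive at n = 80; it does NOT by itself certify R_4(6) > 80.

E[X] = 37562525/33554432 ≈ 1.119450; E[X] ≥ 1; first-moment method inconclusive here.


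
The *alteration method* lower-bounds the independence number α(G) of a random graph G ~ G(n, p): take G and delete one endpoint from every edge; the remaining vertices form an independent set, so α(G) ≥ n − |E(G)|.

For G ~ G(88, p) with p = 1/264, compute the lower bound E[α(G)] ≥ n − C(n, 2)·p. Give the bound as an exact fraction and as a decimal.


E[|E(G)|] = C(88, 2)·p = 3828 · (1/264) = 29/2.
E[α(G)] ≥ n − E[|E(G)|] = 88 − 29/2 = 147/2.
Numerically: ≈ 73.500000.
(This is only a lower bound; the true E[α(G)] may be larger.)

E[α(G)] ≥ 147/2 ≈ 73.500000.


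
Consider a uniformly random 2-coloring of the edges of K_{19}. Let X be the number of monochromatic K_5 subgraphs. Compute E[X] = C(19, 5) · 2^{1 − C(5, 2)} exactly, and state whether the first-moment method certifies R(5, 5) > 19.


E[X] = C(19, 5) · 2^{1 − 10} = 11628 · 2^{−9} = 11628/512.
As a reduced fraction: E[X] = 2907/128 ≈ 22.711.
Is E[X] < 1? NO.
Since E[X] ≥ 1, the first-moment bound is inconclusive at n = 19; it does NOT by itself certify R(5, 5) > 19.

E[X] = 2907/128 ≈ 22.711; E[X] ≥ 1; first-moment method inconclusive here.


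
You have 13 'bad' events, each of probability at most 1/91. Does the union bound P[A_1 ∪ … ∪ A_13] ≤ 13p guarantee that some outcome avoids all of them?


Union bound: P[∪_{i=1}^{13} A_i] ≤ Σ_i P[A_i] ≤ 13·p = 13·(1/91) = 1/7.
Numerically: 1/7 ≈ 0.1428571.
Is 1/7 < 1? YES.
Since P[∪ A_i] ≤ 1/7 < 1, the complement has P[∩ A_i^c] ≥ 1 − 1/7 = 6/7 > 0, so some outcome avoids every A_i.

13·p = 1/7 ≈ 0.1428571; existence CERTIFIED by the union bound.


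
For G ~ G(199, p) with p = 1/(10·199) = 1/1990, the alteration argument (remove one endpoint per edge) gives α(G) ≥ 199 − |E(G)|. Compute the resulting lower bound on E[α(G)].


E[|E(G)|] = C(199, 2)·p = 19701 · (1/1990) = 99/10.
E[α(G)] ≥ n − E[|E(G)|] = 199 − 99/10 = 1891/10.
Numerically: ≈ 189.100000.
(This is only a lower bound; the true E[α(G)] may be larger.)

E[α(G)] ≥ 1891/10 ≈ 189.100000.


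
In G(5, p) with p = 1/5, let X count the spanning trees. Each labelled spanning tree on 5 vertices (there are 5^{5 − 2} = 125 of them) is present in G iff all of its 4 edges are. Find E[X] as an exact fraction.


K_5 has 5^{5 − 2} = 125 labelled spanning trees.
For each such spanning tree H, let X_H = 1 if all 4 edges of H are present in G. Then P[X_H = 1] = p^{4} = (1/5)^{4} = 1/625.
Summing the indicators: E[X] = Σ_H E[X_H] = 125 · p^{4} = 125 · 1/625 = 1/5.
Numerically: E[X] ≈ 0.2.

E[X] = 125 · (1/5)^{4} = 1/5 ≈ 0.2.


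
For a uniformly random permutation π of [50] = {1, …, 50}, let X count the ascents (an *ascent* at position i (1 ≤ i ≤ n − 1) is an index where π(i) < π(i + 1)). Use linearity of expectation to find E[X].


Write X = Σ X_I over i = 1, …, 49, with X_I the indicator of one ascent.
There are 49 indicators.
For each fixed i, the pair (π(i), π(i+1)) is a uniformly random ordered pair of distinct values from {1, …, 50}; by symmetry P[π(i) < π(i+1)] = 1/2.
By linearity: E[X] = 49 · (1/2) = (50 − 1) · (1/2) = 49/2 ≈ 24.50000.

E[X] = 49/2 = 24.50000.


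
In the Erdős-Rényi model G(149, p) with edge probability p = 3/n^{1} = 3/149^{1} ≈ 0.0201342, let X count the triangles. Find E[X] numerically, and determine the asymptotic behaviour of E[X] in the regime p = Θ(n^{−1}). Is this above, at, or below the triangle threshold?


Number of potential triangles: C(149, 3) = 540274.
Each occurs with probability p³ ≈ (0.0201342)³ ≈ 8.16215728e-06.
By linearity: E[X] = C(149, 3)·p³ ≈ 540274 · 8.16215728e-06 ≈ 4.409801.
Here α = 1, so p = 3/n is exactly at the triangle threshold p ~ 1/n. Asymptotically E[X] → c³/6 = 3³/6 = 9/2 ≈ 4.500000, a bounded constant. In this regime the triangle count is asymptotically Poisson(c³/6).

E[X] ≈ 4.409801; in regime p = Θ(1/n^{1}) E[X] stays bounded (at the triangle threshold p ~ 1/n).


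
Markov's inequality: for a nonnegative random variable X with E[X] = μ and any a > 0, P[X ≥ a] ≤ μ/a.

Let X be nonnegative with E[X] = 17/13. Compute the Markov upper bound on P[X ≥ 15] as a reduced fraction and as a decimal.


μ = E[X] = 17/13, a = 15.
Markov: P[X ≥ 15] ≤ μ/a = (17/13)/15 = 17/195.
Numerically: ≈ 0.087179.
(Since a = 15 > μ = 1.307692, the bound 17/195 is < 1 and informative.)

P[X ≥ 15] ≤ 17/195 ≈ 0.087179.


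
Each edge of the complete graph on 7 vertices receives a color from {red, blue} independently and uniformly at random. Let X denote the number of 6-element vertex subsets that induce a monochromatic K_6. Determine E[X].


Let X = Σ_S X_S over the C(7, 6) = 7 subsets S of size 6, where X_S = 1 if the K_6 on S is monochromatic.
For a fixed S, the K_6 on S has C(6, 2) = 15 edges. P[all 15 edges red] = (1/2)^15, and likewise for blue, so P[monochromatic] = 2·(1/2)^15 = 2^{1 − 15} = 1/16384.
By linearity: E[X] = C(7, 6) · 2^{1 − 15} = 7 · 1/16384 = 7/16384.
Numerically: E[X] ≈ 0.000427.

E[X] = C(7,6)·2^(1−C(6,2)) = 7/16384 ≈ 0.000427.


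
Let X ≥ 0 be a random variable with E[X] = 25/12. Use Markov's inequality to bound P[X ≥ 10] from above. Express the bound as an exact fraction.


μ = E[X] = 25/12, a = 10.
Markov: P[X ≥ 10] ≤ μ/a = (25/12)/10 = 5/24.
Numerically: ≈ 0.2083.
(Since a = 10 > μ = 2.0833, the bound 5/24 is < 1 and informative.)

P[X ≥ 10] ≤ 5/24 ≈ 0.2083.


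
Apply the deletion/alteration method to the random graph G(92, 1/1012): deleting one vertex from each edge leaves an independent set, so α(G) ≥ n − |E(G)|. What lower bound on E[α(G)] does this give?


E[|E(G)|] = C(92, 2)·p = 4186 · (1/1012) = 91/22.
E[α(G)] ≥ n − E[|E(G)|] = 92 − 91/22 = 1933/22.
Numerically: ≈ 87.863636.
(This is only a lower bound; the true E[α(G)] may be larger.)

E[α(G)] ≥ 1933/22 ≈ 87.863636.


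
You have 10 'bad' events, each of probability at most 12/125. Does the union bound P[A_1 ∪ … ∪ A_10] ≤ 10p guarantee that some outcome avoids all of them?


Union bound: P[∪_{i=1}^{10} A_i] ≤ Σ_i P[A_i] ≤ 10·p = 10·(12/125) = 24/25.
Numerically: 24/25 ≈ 0.960.
Is 24/25 < 1? YES.
Since P[∪ A_i] ≤ 24/25 < 1, the complement has P[∩ A_i^c] ≥ 1 − 24/25 = 1/25 > 0, so some outcome avoids every A_i.

10·p = 24/25 ≈ 0.960; existence CERTIFIED by the union bound.


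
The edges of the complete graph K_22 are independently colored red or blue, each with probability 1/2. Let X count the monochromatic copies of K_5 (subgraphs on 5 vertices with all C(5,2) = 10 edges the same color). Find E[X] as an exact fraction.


Let X = Σ_S X_S over the C(22, 5) = 26334 subsets S of size 5, where X_S = 1 if the K_5 on S is monochromatic.
For a fixed S, the K_5 on S has C(5, 2) = 10 edges. P[all 10 edges red] = (1/2)^10, and likewise for blue, so P[monochromatic] = 2·(1/2)^10 = 2^{1 − 10} = 1/512.
By linearity of expectation: E[X] = C(22, 5) · 2^{1 − 10} = 26334 · 1/512 = 13167/256.
Numerically: E[X] ≈ 51.43359.

E[X] = C(22,5)·2^(1−C(5,2)) = 13167/256 ≈ 51.43359.


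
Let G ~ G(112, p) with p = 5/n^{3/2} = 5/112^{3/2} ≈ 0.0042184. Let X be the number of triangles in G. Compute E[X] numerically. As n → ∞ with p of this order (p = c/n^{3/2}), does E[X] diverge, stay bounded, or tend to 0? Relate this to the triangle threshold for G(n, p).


Number of potential triangles: C(112, 3) = 227920.
Each occurs with probability p³ ≈ (0.0042184)³ ≈ 7.5063517e-08.
By linearity: E[X] = C(112, 3)·p³ ≈ 227920 · 7.5063517e-08 ≈ 0.01711.
Since α = 3/2 > 1, p = c/n^{3/2} = o(1/n) is below the triangle threshold p ~ 1/n. Asymptotically E[X] ~ (c³/6)·n^{3(1−α)} = (5³/6)·n^{-1.5} → 0, so by Markov's inequality G has no triangles w.h.p.

E[X] ≈ 0.01711; in regime p = Θ(1/n^{3/2}) E[X] tends to 0 (below the triangle threshold p ~ 1/n).


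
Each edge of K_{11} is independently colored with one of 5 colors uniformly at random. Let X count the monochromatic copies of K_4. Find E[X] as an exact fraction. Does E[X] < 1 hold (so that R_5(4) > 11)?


E[X] = C(11, 4) · 5^{1 − 6} = 330 · 5^{−5} = 330/3125.
As a reduced fraction: E[X] = 66/625 ≈ 0.10560.
Is E[X] < 1? YES.
Since E[X] < 1, there exists a 5-coloring of K_{11} with no monochromatic K_4; hence R_5(4) > 11.

E[X] = 66/625 ≈ 0.10560; E[X] < 1, so R_5(4) > 11.


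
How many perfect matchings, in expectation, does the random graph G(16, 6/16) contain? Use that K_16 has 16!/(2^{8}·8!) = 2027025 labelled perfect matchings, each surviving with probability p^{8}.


K_16 has 16!/(2^{8}·8!) = 2027025 labelled perfect matchings.
For each such perfect matching H, let X_H = 1 if all 8 edges of H are present in G. Then P[X_H = 1] = p^{8} = (3/8)^{8} = 6561/16777216.
By linearity: E[X] = Σ_H E[X_H] = 2027025 · p^{8} = 2027025 · 6561/16777216 = 13299311025/16777216.
Numerically: E[X] ≈ 792.7.

E[X] = 2027025 · (3/8)^{8} = 13299311025/16777216 ≈ 792.7.


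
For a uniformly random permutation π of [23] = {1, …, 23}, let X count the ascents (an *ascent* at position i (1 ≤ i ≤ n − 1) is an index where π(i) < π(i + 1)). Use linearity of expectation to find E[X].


Write X = Σ X_I over i = 1, …, 22, with X_I the indicator of one ascent.
There are 22 indicators.
For each fixed i, the pair (π(i), π(i+1)) is a uniformly random ordered pair of distinct values from {1, …, 23}; by symmetry P[π(i) < π(i+1)] = 1/2.
By linearity: E[X] = 22 · (1/2) = (23 − 1) · (1/2) = 11 ≈ 11.000000.

E[X] = 11 = 11.000000.


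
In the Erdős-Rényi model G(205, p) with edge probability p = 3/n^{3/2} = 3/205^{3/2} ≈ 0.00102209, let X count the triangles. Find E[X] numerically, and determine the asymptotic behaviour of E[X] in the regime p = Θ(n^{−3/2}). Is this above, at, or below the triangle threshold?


Number of potential triangles: C(205, 3) = 1414910.
Each occurs with probability p³ ≈ (0.00102209)³ ≈ 1.06775445e-09.
By linearity: E[X] = C(205, 3)·p³ ≈ 1414910 · 1.06775445e-09 ≈ 0.001511.
Since α = 3/2 > 1, p = c/n^{3/2} = o(1/n) is below the triangle threshold p ~ 1/n. Asymptotically E[X] ~ (c³/6)·n^{3(1−α)} = (3³/6)·n^{-1.5} → 0, so by Markov's inequality G has no triangles w.h.p.

E[X] ≈ 0.001511; in regime p = Θ(1/n^{3/2}) E[X] tends to 0 (below the triangle threshold p ~ 1/n).


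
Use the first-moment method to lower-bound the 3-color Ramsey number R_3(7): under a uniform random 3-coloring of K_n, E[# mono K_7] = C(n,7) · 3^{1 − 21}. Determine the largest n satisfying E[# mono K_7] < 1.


We need C(n, 7) · 3^{1 − 21} < 1, i.e. C(n, 7) < 3^{21 − 1} = 3486784401.
Check values of n near the boundary:
  n = 79: C(79, 7) = 2898753715; 2898753715 < 3486784401? YES
  n = 80: C(80, 7) = 3176716400; 3176716400 < 3486784401? YES
  n = 81: C(81, 7) = 3477216600; 3477216600 < 3486784401? YES
  n = 82: C(82, 7) = 3801756816; 3801756816 < 3486784401? NO
  n = 83: C(83, 7) = 4151918628; 4151918628 < 3486784401? NO
  n = 84: C(84, 7) = 4529365776; 4529365776 < 3486784401? NO
The largest n with C(n, 7) < 3486784401 is n = 81 (where E[X] = 42928600/43046721 ≈ 0.997). Hence R_3(7) > 81, i.e. R_3(7) ≥ 82.

Largest n = 81; hence R_3(7) > 81.


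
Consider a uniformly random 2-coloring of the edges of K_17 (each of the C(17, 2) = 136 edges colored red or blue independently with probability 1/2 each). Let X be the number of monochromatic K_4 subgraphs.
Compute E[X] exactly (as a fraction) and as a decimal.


Let X = Σ_S X_S over the C(17, 4) = 2380 subsets S of size 4, where X_S = 1 if the K_4 on S is monochromatic.
For a fixed S, the K_4 on S has C(4, 2) = 6 edges. P[all 6 edges red] = (1/2)^6, and likewise for blue, so P[monochromatic] = 2·(1/2)^6 = 2^{1 − 6} = 1/32.
By linearity of expectation: E[X] = C(17, 4) · 2^{1 − 6} = 2380 · 1/32 = 595/8.
Numerically: E[X] ≈ 74.37500.

E[X] = C(17,4)·2^(1−C(4,2)) = 595/8 ≈ 74.37500.


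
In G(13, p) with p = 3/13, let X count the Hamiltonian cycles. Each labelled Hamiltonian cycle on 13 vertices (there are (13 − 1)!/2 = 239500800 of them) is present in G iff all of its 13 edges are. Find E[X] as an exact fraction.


K_13 has (13 − 1)!/2 = 239500800 labelled Hamiltonian cycles.
For each such Hamiltonian cycle H, let X_H = 1 if all 13 edges of H are present in G. Then P[X_H = 1] = p^{13} = (3/13)^{13} = 1594323/302875106592253.
By linearity of expectation: E[X] = Σ_H E[X_H] = 239500800 · p^{13} = 239500800 · 1594323/302875106592253 = 381841633958400/302875106592253.
Numerically: E[X] ≈ 1.26072.

E[X] = 239500800 · (3/13)^{13} = 381841633958400/302875106592253 ≈ 1.26072.


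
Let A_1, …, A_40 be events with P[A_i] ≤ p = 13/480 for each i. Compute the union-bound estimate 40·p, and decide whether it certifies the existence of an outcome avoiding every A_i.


Union bound: P[∪_{i=1}^{40} A_i] ≤ Σ_i P[A_i] ≤ 40·p = 40·(13/480) = 13/12.
Numerically: 13/12 ≈ 1.0833333.
Is 13/12 < 1? NO.
Since the bound 13/12 is ≥ 1, the union bound is uninformative here; it does NOT by itself certify existence.

40·p = 13/12 ≈ 1.0833333; existence NOT certified by the union bound.


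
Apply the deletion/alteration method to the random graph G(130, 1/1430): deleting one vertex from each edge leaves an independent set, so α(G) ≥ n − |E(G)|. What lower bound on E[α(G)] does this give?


E[|E(G)|] = C(130, 2)·p = 8385 · (1/1430) = 129/22.
E[α(G)] ≥ n − E[|E(G)|] = 130 − 129/22 = 2731/22.
Numerically: ≈ 124.136364.
(This is only a lower bound; the true E[α(G)] may be larger.)

E[α(G)] ≥ 2731/22 ≈ 124.136364.


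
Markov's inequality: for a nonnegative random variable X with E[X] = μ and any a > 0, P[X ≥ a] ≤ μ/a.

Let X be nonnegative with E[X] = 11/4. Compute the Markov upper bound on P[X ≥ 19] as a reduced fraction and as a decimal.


μ = E[X] = 11/4, a = 19.
Markov: P[X ≥ 19] ≤ μ/a = (11/4)/19 = 11/76.
Numerically: ≈ 0.1447.
(Since a = 19 > μ = 2.7500, the bound 11/76 is < 1 and informative.)

P[X ≥ 19] ≤ 11/76 ≈ 0.1447.


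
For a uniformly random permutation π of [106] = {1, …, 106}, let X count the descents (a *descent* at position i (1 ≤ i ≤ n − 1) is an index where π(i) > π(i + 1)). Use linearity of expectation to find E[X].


Write X = Σ X_I over i = 1, …, 105, with X_I the indicator of one descent.
There are 105 indicators.
For each fixed i, the pair (π(i), π(i+1)) is a uniformly random ordered pair of distinct values from {1, …, 106}; by symmetry P[π(i) > π(i+1)] = 1/2.
By linearity: E[X] = 105 · (1/2) = (106 − 1) · (1/2) = 105/2 ≈ 52.5000.

E[X] = 105/2 = 52.5000.


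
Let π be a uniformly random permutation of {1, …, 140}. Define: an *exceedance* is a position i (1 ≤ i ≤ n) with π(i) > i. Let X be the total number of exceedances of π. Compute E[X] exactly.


Write X = Σ_{i=1}^{140} X_i, where X_i = 1_{π(i) > i}.
For each fixed i, π(i) is uniform over {1, …, 140} (marginal of a uniform permutation), so P[π(i) > i] = (n − i)/n. Summing: Σ_{i=1}^{140} (n − i)/n = (0 + 1 + … + 139)/140 = 140(140 − 1)/(2·140) = (140 − 1)/2.
Hence E[X] = Σ_{i=1}^{140} (140 − i)/140 = 139/2 ≈ 69.500.

E[X] = 139/2 = 69.500.


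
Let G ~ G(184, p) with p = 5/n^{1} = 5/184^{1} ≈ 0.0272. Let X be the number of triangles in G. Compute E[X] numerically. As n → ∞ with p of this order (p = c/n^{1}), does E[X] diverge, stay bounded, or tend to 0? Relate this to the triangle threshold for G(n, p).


Number of potential triangles: C(184, 3) = 1021384.
Each occurs with probability p³ ≈ (0.0272)³ ≈ 2.00658e-05.
By linearity: E[X] = C(184, 3)·p³ ≈ 1021384 · 2.00658e-05 ≈ 20.495.
Here α = 1, so p = 5/n is exactly at the triangle threshold p ~ 1/n. Asymptotically E[X] → c³/6 = 5³/6 = 125/6 ≈ 20.833, a bounded constant. In this regime the triangle count is asymptotically Poisson(c³/6).

E[X] ≈ 20.495; in regime p = Θ(1/n^{1}) E[X] stays bounded (at the triangle threshold p ~ 1/n).


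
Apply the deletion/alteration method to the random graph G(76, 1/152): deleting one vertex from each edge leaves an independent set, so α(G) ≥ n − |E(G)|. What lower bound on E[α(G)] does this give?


E[|E(G)|] = C(76, 2)·p = 2850 · (1/152) = 75/4.
E[α(G)] ≥ n − E[|E(G)|] = 76 − 75/4 = 229/4.
Numerically: ≈ 57.2500.
(This is only a lower bound; the true E[α(G)] may be larger.)

E[α(G)] ≥ 229/4 ≈ 57.2500.


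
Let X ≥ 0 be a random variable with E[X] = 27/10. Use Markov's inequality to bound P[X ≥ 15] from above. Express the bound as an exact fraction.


μ = E[X] = 27/10, a = 15.
Markov: P[X ≥ 15] ≤ μ/a = (27/10)/15 = 9/50.
Numerically: ≈ 0.1800.
(Since a = 15 > μ = 2.7000, the bound 9/50 is < 1 and informative.)

P[X ≥ 15] ≤ 9/50 ≈ 0.1800.


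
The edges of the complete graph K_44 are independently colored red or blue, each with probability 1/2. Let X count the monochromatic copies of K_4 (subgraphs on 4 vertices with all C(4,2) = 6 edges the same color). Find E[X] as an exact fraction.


Let X = Σ_S X_S over the C(44, 4) = 135751 subsets S of size 4, where X_S = 1 if the K_4 on S is monochromatic.
For a fixed S, the K_4 on S has C(4, 2) = 6 edges. P[all 6 edges red] = (1/2)^6, and likewise for blue, so P[monochromatic] = 2·(1/2)^6 = 2^{1 − 6} = 1/32.
By linearity: E[X] = C(44, 4) · 2^{1 − 6} = 135751 · 1/32 = 135751/32.
Numerically: E[X] ≈ 4242.219.

E[X] = C(44,4)·2^(1−C(4,2)) = 135751/32 ≈ 4242.219.


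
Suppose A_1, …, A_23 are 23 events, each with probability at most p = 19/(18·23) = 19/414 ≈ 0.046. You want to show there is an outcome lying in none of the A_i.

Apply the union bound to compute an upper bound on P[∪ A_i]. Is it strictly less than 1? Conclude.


Union bound: P[∪_{i=1}^{23} A_i] ≤ Σ_i P[A_i] ≤ 23·p = 23·(19/414) = 19/18.
Numerically: 19/18 ≈ 1.056.
Is 19/18 < 1? NO.
Since the bound 19/18 is ≥ 1, the union bound is uninformative here; it does NOT by itself certify existence.

23·p = 19/18 ≈ 1.056; existence NOT certified by the union bound.


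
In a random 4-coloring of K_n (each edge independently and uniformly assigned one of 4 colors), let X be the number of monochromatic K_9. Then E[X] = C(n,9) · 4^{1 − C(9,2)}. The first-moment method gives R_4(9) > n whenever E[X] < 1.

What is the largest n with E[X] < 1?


We need C(n, 9) · 4^{1 − 36} < 1, i.e. C(n, 9) < 4^{36 − 1} = 1180591620717411303424.
Check values of n near the boundary:
  n = 912: C(912, 9) = 1156095740032081475120; 1156095740032081475120 < 1180591620717411303424? YES
  n = 913: C(913, 9) = 1167605542753639808390; 1167605542753639808390 < 1180591620717411303424? YES
  n = 914: C(914, 9) = 1179217089587653905932; 1179217089587653905932 < 1180591620717411303424? YES
  n = 915: C(915, 9) = 1190931166636537885130; 1190931166636537885130 < 1180591620717411303424? NO
  n = 916: C(916, 9) = 1202748565202942340440; 1202748565202942340440 < 1180591620717411303424? NO
  n = 917: C(917, 9) = 1214670081818390006810; 1214670081818390006810 < 1180591620717411303424? NO
The largest n with C(n, 9) < 1180591620717411303424 is n = 914 (where E[X] = 294804272396913476483/295147905179352825856 ≈ 0.999). Hence R_4(9) > 914, i.e. R_4(9) ≥ 915.

Largest n = 914; hence R_4(9) > 914.


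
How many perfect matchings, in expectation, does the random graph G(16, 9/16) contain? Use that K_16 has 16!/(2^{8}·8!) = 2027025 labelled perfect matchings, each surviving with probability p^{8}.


K_16 has 16!/(2^{8}·8!) = 2027025 labelled perfect matchings.
For each such perfect matching H, let X_H = 1 if all 8 edges of H are present in G. Then P[X_H = 1] = p^{8} = (9/16)^{8} = 43046721/4294967296.
By linearity: E[X] = Σ_H E[X_H] = 2027025 · p^{8} = 2027025 · 43046721/4294967296 = 87256779635025/4294967296.
Numerically: E[X] ≈ 20316.

E[X] = 2027025 · (9/16)^{8} = 87256779635025/4294967296 ≈ 20316.


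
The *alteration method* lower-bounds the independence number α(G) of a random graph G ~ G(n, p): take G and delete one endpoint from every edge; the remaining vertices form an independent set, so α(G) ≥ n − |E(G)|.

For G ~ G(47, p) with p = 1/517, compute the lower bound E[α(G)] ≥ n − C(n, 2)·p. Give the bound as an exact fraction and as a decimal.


E[|E(G)|] = C(47, 2)·p = 1081 · (1/517) = 23/11.
E[α(G)] ≥ n − E[|E(G)|] = 47 − 23/11 = 494/11.
Numerically: ≈ 44.909.
(This is only a lower bound; the true E[α(G)] may be larger.)

E[α(G)] ≥ 494/11 ≈ 44.909.


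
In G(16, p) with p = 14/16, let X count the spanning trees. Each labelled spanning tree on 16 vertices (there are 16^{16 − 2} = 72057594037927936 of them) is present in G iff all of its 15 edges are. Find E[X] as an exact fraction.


K_16 has 16^{16 − 2} = 72057594037927936 labelled spanning trees.
For each such spanning tree H, let X_H = 1 if all 15 edges of H are present in G. Then P[X_H = 1] = p^{15} = (7/8)^{15} = 4747561509943/35184372088832.
By linearity: E[X] = Σ_H E[X_H] = 72057594037927936 · p^{15} = 72057594037927936 · 4747561509943/35184372088832 = 9723005972363264.
Numerically: E[X] ≈ 9.72e+15.

E[X] = 72057594037927936 · (7/8)^{15} = 9723005972363264 ≈ 9.72e+15.


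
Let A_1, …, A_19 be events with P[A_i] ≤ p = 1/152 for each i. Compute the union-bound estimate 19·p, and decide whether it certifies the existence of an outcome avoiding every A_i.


Union bound: P[∪_{i=1}^{19} A_i] ≤ Σ_i P[A_i] ≤ 19·p = 19·(1/152) = 1/8.
Numerically: 1/8 ≈ 0.12500.
Is 1/8 < 1? YES.
Since P[∪ A_i] ≤ 1/8 < 1, the complement has P[∩ A_i^c] ≥ 1 − 1/8 = 7/8 > 0, so some outcome avoids every A_i.

19·p = 1/8 ≈ 0.12500; existence CERTIFIED by the union bound.


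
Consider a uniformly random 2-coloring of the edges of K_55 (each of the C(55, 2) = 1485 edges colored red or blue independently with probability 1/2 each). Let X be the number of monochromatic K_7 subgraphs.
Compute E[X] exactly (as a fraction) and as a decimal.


Let X = Σ_S X_S over the C(55, 7) = 202927725 subsets S of size 7, where X_S = 1 if the K_7 on S is monochromatic.
For a fixed S, the K_7 on S has C(7, 2) = 21 edges. P[all 21 edges red] = (1/2)^21, and likewise for blue, so P[monochromatic] = 2·(1/2)^21 = 2^{1 − 21} = 1/1048576.
By linearity of expectation: E[X] = C(55, 7) · 2^{1 − 21} = 202927725 · 1/1048576 = 202927725/1048576.
Numerically: E[X] ≈ 193.527.

E[X] = C(55,7)·2^(1−C(7,2)) = 202927725/1048576 ≈ 193.527.


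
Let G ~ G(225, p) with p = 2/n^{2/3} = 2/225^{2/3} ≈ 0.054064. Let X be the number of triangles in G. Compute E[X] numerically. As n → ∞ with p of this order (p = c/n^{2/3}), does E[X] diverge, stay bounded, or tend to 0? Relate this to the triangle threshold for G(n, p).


Number of potential triangles: C(225, 3) = 1873200.
Each occurs with probability p³ ≈ (0.054064)³ ≈ 1.5802469e-04.
By linearity: E[X] = C(225, 3)·p³ ≈ 1873200 · 1.5802469e-04 ≈ 296.01185.
Since α = 2/3 < 1, p = c/n^{2/3} ≫ 1/n is above the triangle threshold p ~ 1/n. Asymptotically E[X] ~ (c³/6)·n^{3(1−α)} = (2³/6)·n^{1} → ∞; triangles are abundant w.h.p.

E[X] ≈ 296.01185; in regime p = Θ(1/n^{2/3}) E[X] diverges (above the triangle threshold p ~ 1/n).


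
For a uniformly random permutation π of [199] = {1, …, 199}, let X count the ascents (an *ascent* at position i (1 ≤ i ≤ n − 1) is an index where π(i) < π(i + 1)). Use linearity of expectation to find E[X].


Write X = Σ X_I over i = 1, …, 198, with X_I the indicator of one ascent.
There are 198 indicators.
For each fixed i, the pair (π(i), π(i+1)) is a uniformly random ordered pair of distinct values from {1, …, 199}; by symmetry P[π(i) < π(i+1)] = 1/2.
By linearity: E[X] = 198 · (1/2) = (199 − 1) · (1/2) = 99 ≈ 99.00000.

E[X] = 99 = 99.00000.


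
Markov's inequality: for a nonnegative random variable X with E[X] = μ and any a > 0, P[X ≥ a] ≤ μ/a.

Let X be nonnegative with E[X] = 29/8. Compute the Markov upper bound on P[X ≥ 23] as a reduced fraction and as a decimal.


μ = E[X] = 29/8, a = 23.
Markov: P[X ≥ 23] ≤ μ/a = (29/8)/23 = 29/184.
Numerically: ≈ 0.158.
(Since a = 23 > μ = 3.625, the bound 29/184 is < 1 and informative.)

P[X ≥ 23] ≤ 29/184 ≈ 0.158.


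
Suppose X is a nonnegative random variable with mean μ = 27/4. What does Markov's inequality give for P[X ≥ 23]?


μ = E[X] = 27/4, a = 23.
Markov: P[X ≥ 23] ≤ μ/a = (27/4)/23 = 27/92.
Numerically: ≈ 0.293478.
(Since a = 23 > μ = 6.750000, the bound 27/92 is < 1 and informative.)

P[X ≥ 23] ≤ 27/92 ≈ 0.293478.


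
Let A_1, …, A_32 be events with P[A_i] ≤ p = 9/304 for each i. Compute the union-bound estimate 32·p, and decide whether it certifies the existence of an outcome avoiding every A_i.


Union bound: P[∪_{i=1}^{32} A_i] ≤ Σ_i P[A_i] ≤ 32·p = 32·(9/304) = 18/19.
Numerically: 18/19 ≈ 0.9474.
Is 18/19 < 1? YES.
Since P[∪ A_i] ≤ 18/19 < 1, the complement has P[∩ A_i^c] ≥ 1 − 18/19 = 1/19 > 0, so some outcome avoids every A_i.

32·p = 18/19 ≈ 0.9474; existence CERTIFIED by the union bound.


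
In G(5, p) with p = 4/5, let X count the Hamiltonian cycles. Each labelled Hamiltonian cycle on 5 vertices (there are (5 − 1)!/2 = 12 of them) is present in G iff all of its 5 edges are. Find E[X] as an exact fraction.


K_5 has (5 − 1)!/2 = 12 labelled Hamiltonian cycles.
For each such Hamiltonian cycle H, let X_H = 1 if all 5 edges of H are present in G. Then P[X_H = 1] = p^{5} = (4/5)^{5} = 1024/3125.
By linearity: E[X] = Σ_H E[X_H] = 12 · p^{5} = 12 · 1024/3125 = 12288/3125.
Numerically: E[X] ≈ 3.932.

E[X] = 12 · (4/5)^{5} = 12288/3125 ≈ 3.932.


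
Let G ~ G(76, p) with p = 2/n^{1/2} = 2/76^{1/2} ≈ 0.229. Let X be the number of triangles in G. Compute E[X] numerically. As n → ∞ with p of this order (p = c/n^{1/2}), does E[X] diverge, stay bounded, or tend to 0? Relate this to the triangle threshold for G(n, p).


Number of potential triangles: C(76, 3) = 70300.
Each occurs with probability p³ ≈ (0.229)³ ≈ 1.20745e-02.
By linearity: E[X] = C(76, 3)·p³ ≈ 70300 · 1.20745e-02 ≈ 848.838.
Since α = 1/2 < 1, p = c/n^{1/2} ≫ 1/n is above the triangle threshold p ~ 1/n. Asymptotically E[X] ~ (c³/6)·n^{3(1−α)} = (2³/6)·n^{1.5} → ∞; triangles are abundant w.h.p.

E[X] ≈ 848.838; in regime p = Θ(1/n^{1/2}) E[X] diverges (above the triangle threshold p ~ 1/n).


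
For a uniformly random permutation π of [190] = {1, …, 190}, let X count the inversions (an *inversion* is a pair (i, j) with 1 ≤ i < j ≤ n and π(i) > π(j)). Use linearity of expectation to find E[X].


Write X = Σ X_I over the C(190, 2) = 17955 pairs i < j, with X_I the indicator of one inversion.
There are 17955 indicators.
For each fixed pair i < j, the values π(i) and π(j) are two distinct elements of {1, …, 190} in uniformly random order; by symmetry P[π(i) > π(j)] = 1/2.
By linearity: E[X] = 17955 · (1/2) = C(190, 2) · (1/2) = 17955/2 = 17955/2 ≈ 8977.500.

E[X] = 17955/2 = 8977.500.


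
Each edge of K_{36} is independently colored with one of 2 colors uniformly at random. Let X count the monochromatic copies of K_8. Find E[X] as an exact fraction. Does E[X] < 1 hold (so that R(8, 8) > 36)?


E[X] = C(36, 8) · 2^{1 − 28} = 30260340 · 2^{−27} = 30260340/134217728.
As a reduced fraction: E[X] = 7565085/33554432 ≈ 0.225.
Is E[X] < 1? YES.
Since E[X] < 1, there exists a 2-coloring of K_{36} with no monochromatic K_8; hence R(8, 8) > 36.

E[X] = 7565085/33554432 ≈ 0.225; E[X] < 1, so R(8, 8) > 36.


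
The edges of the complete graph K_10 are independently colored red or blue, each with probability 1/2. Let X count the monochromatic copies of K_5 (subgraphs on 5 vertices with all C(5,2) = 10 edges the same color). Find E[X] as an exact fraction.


Let X = Σ_S X_S over the C(10, 5) = 252 subsets S of size 5, where X_S = 1 if the K_5 on S is monochromatic.
For a fixed S, the K_5 on S has C(5, 2) = 10 edges. P[all 10 edges red] = (1/2)^10, and likewise for blue, so P[monochromatic] = 2·(1/2)^10 = 2^{1 − 10} = 1/512.
Summing: E[X] = C(10, 5) · 2^{1 − 10} = 252 · 1/512 = 63/128.
Numerically: E[X] ≈ 0.4922.

E[X] = C(10,5)·2^(1−C(5,2)) = 63/128 ≈ 0.4922.


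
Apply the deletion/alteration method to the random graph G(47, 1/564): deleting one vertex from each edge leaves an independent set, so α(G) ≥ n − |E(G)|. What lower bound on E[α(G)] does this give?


E[|E(G)|] = C(47, 2)·p = 1081 · (1/564) = 23/12.
E[α(G)] ≥ n − E[|E(G)|] = 47 − 23/12 = 541/12.
Numerically: ≈ 45.083333.
(This is only a lower bound; the true E[α(G)] may be larger.)

E[α(G)] ≥ 541/12 ≈ 45.083333.


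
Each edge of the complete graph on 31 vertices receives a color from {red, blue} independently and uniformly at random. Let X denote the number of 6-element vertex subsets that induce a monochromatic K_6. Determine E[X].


Let X = Σ_S X_S over the C(31, 6) = 736281 subsets S of size 6, where X_S = 1 if the K_6 on S is monochromatic.
For a fixed S, the K_6 on S has C(6, 2) = 15 edges. P[all 15 edges red] = (1/2)^15, and likewise for blue, so P[monochromatic] = 2·(1/2)^15 = 2^{1 − 15} = 1/16384.
By linearity of expectation: E[X] = C(31, 6) · 2^{1 − 15} = 736281 · 1/16384 = 736281/16384.
Numerically: E[X] ≈ 44.9390.

E[X] = C(31,6)·2^(1−C(6,2)) = 736281/16384 ≈ 44.9390.


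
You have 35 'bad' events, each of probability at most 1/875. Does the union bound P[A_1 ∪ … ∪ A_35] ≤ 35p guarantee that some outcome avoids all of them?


Union bound: P[∪_{i=1}^{35} A_i] ≤ Σ_i P[A_i] ≤ 35·p = 35·(1/875) = 1/25.
Numerically: 1/25 ≈ 0.040000.
Is 1/25 < 1? YES.
Since P[∪ A_i] ≤ 1/25 < 1, the complement has P[∩ A_i^c] ≥ 1 − 1/25 = 24/25 > 0, so some outcome avoids every A_i.

35·p = 1/25 ≈ 0.040000; existence CERTIFIED by the union bound.


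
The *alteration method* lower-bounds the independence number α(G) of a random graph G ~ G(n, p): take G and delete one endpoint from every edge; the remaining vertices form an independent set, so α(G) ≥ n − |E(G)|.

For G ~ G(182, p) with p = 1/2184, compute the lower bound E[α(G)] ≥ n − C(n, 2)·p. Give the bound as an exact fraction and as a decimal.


E[|E(G)|] = C(182, 2)·p = 16471 · (1/2184) = 181/24.
E[α(G)] ≥ n − E[|E(G)|] = 182 − 181/24 = 4187/24.
Numerically: ≈ 174.4583.
(This is only a lower bound; the true E[α(G)] may be larger.)

E[α(G)] ≥ 4187/24 ≈ 174.4583.
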